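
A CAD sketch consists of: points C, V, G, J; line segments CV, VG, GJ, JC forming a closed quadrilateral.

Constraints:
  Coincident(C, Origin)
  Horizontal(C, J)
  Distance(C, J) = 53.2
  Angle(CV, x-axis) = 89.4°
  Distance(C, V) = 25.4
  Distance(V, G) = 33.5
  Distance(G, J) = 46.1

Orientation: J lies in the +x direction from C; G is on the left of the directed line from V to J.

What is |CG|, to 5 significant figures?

50.281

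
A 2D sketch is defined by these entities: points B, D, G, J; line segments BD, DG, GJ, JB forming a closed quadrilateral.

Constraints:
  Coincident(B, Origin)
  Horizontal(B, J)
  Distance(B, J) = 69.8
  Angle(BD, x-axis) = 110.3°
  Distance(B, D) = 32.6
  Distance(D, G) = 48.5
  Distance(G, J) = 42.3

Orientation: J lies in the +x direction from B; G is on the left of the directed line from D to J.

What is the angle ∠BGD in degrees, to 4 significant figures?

40.36°

Checks: |DG| = 48.50 ✓; |GJ| = 42.30 ✓.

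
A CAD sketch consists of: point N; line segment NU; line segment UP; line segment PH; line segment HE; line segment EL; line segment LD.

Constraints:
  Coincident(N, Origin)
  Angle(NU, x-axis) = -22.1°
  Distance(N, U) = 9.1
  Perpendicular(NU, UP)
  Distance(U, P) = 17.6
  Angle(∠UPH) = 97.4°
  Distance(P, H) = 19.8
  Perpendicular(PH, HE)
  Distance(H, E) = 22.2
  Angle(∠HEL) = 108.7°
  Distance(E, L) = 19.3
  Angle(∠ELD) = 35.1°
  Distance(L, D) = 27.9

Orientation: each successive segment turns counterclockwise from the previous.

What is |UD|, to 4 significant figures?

23.34

∠HEL = 108.7° gives EL at -48.20° from the x-axis; with |EL| = 19.3, L = (-0.2478, -11.08). ∠ELD = 35.1° gives LD at 96.70° from the x-axis; with |LD| = 27.9, D = (-3.503, 16.63). Then |UD| = |D − U| = 23.34.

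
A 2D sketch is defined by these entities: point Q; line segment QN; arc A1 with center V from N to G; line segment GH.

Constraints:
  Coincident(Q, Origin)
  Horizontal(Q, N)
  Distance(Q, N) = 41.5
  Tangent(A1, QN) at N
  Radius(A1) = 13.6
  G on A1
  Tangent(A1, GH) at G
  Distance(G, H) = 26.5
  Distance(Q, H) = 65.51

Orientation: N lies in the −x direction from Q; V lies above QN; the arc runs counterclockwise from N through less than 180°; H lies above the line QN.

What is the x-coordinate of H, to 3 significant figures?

-50.2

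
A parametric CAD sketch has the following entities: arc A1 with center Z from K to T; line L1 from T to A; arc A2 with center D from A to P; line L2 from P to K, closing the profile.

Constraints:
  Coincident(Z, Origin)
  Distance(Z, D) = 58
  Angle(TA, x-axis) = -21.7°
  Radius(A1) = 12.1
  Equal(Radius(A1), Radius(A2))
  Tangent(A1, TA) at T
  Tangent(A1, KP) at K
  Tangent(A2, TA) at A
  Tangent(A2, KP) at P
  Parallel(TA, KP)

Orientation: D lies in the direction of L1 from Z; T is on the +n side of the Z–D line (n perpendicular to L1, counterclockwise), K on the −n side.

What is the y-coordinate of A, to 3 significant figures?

-10.2

The slot axis is L1's direction at -21.7°, so u = (cos -21.7°, sin -21.7°) = (0.929, -0.370) and n = (−sin -21.7°, cos -21.7°) = (0.370, 0.929). Z is at the origin and D lies 58.0 along u from Z, so D = 58.0·u = (53.9, -21.4). Tangency of A1 to both parallel lines with radius 12.1 puts T and K at Z ± 12.1·n: T = (4.47, 11.2), K = (-4.47, -11.2). Equal radii place A and P the same way about D: A = D + 12.1·n = (58.4, -10.2), P = D − 12.1·n = (49.4, -32.7). So A.y = -10.2.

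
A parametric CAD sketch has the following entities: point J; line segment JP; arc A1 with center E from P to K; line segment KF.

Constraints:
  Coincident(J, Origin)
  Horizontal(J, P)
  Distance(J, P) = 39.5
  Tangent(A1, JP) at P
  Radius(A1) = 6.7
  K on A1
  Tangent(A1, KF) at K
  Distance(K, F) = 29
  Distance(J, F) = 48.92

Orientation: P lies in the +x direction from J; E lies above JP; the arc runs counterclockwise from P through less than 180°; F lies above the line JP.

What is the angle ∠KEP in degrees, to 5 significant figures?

114.99°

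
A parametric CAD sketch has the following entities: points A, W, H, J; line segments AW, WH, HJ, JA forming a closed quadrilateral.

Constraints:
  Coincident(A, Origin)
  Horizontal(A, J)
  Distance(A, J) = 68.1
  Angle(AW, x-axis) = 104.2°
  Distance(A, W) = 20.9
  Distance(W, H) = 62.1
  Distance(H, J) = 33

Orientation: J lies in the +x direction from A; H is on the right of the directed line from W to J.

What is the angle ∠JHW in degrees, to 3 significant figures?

102°

A is at the origin; A and J share the same y with |AJ| = 68.1 and J in +x, so J = (68.1, 0). AW runs at 104.2° with |AW| = 20.9, so W = (-5.13, 20.3). H is determined by |WH| = 62.1 and |HJ| = 33.0 together: it lies at the intersection of circle(W, 62.1) and circle(J, 33.0). With |WJ| = 76.0, the foot of the radical line on WJ is 56.2 from W and the perpendicular offset is √(62.1² − 56.2²) = 26.4. Taking the right-of-WJ solution: H = (42.0, -20.2).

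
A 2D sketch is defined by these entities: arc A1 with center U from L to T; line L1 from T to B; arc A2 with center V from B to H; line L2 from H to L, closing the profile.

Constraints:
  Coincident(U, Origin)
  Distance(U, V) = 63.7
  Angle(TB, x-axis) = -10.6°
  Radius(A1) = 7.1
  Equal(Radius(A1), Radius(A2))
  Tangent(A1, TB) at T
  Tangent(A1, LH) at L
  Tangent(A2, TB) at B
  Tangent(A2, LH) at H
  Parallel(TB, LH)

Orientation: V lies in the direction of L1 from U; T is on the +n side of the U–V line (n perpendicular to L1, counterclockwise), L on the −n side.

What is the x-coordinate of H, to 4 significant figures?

61.31

The slot axis is L1's direction at -10.6°, so u = (cos -10.6°, sin -10.6°) = (0.9829, -0.1840) and n = (−sin -10.6°, cos -10.6°) = (0.1840, 0.9829). U is at the origin and V lies 63.7 along u from U, so V = 63.7·u = (62.61, -11.72). Tangency of A1 to both parallel lines with radius 7.1 puts T and L at U ± 7.1·n: T = (1.306, 6.979), L = (-1.306, -6.979). Equal radii place B and H the same way about V: B = V + 7.1·n = (63.92, -4.739), H = V − 7.1·n = (61.31, -18.70). So H.x = 61.31.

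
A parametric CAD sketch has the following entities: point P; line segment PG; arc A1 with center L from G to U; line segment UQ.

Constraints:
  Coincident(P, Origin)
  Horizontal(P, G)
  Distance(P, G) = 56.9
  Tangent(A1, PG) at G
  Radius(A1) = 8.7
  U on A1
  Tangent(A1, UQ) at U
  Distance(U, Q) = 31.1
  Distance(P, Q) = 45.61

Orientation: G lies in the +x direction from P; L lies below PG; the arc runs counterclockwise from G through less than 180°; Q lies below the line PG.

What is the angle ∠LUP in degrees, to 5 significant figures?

154.10°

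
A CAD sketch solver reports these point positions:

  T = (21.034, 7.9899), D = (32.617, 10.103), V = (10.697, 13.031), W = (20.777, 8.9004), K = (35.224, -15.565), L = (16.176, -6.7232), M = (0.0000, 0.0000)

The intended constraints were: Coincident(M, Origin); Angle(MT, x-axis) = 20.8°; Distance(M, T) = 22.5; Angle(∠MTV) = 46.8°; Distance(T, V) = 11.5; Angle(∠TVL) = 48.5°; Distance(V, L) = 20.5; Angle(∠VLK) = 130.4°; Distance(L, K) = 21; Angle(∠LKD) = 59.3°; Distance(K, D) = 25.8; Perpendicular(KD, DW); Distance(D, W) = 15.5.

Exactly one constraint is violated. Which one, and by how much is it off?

Distance(D, W) = 15.5 — off by 3.60.

M = (0.00, 0.00) ✓; MT at 20.80° ✓; |MT| = 22.50 ✓; ∠MTV = 46.80° ✓; |TV| = 11.50 ✓; ∠TVL = 48.50° ✓; |VL| = 20.50 ✓; ∠VLK = 130.4° ✓; |LK| = 21.00 ✓; ∠LKD = 59.30° ✓; |KD| = 25.80 ✓; ∠(KD, DW) = 90.00° ✓; |DW| = 11.90 ✗.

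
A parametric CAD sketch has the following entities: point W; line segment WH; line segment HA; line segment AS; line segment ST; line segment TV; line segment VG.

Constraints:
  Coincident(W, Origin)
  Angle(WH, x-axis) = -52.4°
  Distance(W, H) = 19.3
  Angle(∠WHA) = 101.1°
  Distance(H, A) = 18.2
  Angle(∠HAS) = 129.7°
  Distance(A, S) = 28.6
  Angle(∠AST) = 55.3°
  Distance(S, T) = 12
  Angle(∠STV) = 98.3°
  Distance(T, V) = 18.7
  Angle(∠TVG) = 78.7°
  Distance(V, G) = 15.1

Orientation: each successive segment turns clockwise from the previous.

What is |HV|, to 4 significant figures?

20.79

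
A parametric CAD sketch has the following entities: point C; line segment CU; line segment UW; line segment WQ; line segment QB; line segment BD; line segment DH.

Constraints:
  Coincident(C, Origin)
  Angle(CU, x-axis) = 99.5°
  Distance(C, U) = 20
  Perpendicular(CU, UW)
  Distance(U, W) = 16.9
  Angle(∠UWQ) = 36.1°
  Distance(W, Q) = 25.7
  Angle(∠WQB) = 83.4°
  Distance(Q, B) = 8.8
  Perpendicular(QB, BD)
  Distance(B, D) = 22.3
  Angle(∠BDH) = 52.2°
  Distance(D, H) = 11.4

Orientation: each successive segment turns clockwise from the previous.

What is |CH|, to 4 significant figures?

15.52

C is at the origin; CU runs at 99.5° with length 20.0, so U = (-3.301, 19.73). CU is perpendicular to UW, so UW runs at 9.500°; with |UW| = 16.9, W = (13.37, 22.52). ∠UWQ = 36.1° gives WQ at -134.4° from the x-axis; with |WQ| = 25.7, Q = (-4.614, 4.153). ∠WQB = 83.4° gives QB at 129.0° from the x-axis; with |QB| = 8.8, B = (-10.15, 10.99). QB is perpendicular to BD, so BD runs at 39.00°; with |BD| = 22.3, D = (7.178, 25.03). ∠BDH = 52.2° gives DH at -88.80° from the x-axis; with |DH| = 11.4, H = (7.417, 13.63). Then |CH| = |H − C| = 15.52.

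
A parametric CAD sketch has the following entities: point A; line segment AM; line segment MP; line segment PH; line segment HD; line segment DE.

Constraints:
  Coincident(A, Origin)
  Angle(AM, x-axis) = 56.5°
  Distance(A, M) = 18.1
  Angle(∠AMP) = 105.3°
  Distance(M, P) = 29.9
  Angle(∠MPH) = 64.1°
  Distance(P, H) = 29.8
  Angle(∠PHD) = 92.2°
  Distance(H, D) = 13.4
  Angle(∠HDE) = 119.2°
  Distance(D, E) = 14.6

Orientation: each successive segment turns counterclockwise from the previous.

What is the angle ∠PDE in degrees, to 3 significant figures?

55.2°

∠PHD = 92.2° gives HD at -25.1° from the x-axis; with |HD| = 13.4, D = (-9.17, 4.45). ∠HDE = 119.2° gives DE at 35.7° from the x-axis; with |DE| = 14.6, E = (2.69, 13.0). Then cos ∠PDE = DP·DE / (|DP||DE|), giving 55.2°.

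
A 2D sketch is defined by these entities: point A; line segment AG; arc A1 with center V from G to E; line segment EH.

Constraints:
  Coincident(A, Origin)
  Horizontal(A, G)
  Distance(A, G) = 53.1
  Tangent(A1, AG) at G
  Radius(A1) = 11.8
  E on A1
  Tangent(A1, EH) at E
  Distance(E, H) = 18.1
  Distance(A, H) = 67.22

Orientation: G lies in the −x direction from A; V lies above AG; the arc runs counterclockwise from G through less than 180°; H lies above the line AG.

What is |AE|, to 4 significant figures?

49.72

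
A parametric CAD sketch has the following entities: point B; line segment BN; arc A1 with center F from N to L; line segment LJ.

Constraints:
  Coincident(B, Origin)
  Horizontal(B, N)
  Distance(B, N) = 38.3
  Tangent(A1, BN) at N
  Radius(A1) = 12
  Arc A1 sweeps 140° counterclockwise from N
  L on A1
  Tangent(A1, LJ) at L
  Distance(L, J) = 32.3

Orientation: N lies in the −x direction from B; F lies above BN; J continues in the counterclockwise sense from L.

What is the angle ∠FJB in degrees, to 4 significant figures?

23.21°

B is at the origin; B and N share the same y with |BN| = 38.3 and N on the −x side, so N = (-38.30, 0.000). A1 meets BN tangentially, so FN is at right angles to BN, so F = N + (0, 12) = (-38.30, 12.00). On A1, N sits at bearing -90° from F; a 140° counterclockwise sweep puts L at bearing 50°, so L = F + 12.0·(cos 50°, sin 50°) = (-30.59, 21.19). A1 meets LJ tangentially, so FL is at right angles to LJ, so LJ runs along (−sin 50°, cos 50°); with |LJ| = 32.3, J = (-55.33, 41.95). Then cos ∠FJB = JF·JB / (|JF||JB|), giving 23.21°.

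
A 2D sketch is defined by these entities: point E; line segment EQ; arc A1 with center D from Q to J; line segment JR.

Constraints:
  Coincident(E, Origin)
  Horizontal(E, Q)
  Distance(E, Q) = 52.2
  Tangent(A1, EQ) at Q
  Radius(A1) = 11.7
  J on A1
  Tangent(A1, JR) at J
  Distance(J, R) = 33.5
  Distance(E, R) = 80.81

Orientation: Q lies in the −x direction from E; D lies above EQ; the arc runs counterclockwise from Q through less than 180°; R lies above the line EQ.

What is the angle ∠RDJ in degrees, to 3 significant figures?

70.7°

Checks: |DQ| = 11.70 ✓; |DJ| = 11.70 ✓; ∠(DJ, JR) = 90.00° ✓; |JR| = 33.50 ✓; |ER| = 80.81 ✓.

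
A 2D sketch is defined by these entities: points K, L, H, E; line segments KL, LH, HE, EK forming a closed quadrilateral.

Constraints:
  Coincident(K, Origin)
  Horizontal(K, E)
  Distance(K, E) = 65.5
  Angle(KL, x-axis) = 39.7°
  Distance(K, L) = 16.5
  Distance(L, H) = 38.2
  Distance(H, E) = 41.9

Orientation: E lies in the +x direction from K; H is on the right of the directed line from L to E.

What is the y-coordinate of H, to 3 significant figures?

-23.2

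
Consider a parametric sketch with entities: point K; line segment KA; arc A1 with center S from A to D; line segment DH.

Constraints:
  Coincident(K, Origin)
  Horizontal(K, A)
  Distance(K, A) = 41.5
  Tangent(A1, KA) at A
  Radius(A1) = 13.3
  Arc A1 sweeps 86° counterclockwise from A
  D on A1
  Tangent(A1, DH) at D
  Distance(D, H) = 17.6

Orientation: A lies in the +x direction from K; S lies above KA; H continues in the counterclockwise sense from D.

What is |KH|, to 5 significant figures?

63.492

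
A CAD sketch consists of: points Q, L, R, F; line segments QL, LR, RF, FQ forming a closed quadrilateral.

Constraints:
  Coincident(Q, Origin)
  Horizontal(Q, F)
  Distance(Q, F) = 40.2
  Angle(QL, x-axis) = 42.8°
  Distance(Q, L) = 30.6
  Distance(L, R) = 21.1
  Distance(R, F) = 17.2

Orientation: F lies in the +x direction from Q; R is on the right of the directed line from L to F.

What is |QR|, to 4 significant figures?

23.00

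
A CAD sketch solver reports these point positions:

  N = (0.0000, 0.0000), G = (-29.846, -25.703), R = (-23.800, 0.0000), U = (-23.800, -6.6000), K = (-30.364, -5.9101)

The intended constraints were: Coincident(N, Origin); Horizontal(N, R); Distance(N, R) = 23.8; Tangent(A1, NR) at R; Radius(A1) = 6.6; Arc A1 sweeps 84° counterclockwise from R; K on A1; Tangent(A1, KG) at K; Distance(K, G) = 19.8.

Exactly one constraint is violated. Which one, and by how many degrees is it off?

Tangent(A1, KG) at K — off by 7.50°.

N = (0.00, 0.00) ✓; N.y = 0.00, R.y = 0.00 ✓; |NR| = 23.80 ✓; ∠(UR, RN) = 90.00° ✓; |UR| = 6.600 ✓; bearing(U→K) − bearing(U→R) = 84.00° ✓; |UK| = 6.600 ✓; ∠(UK, KG) = 82.50° ✗; |KG| = 19.80 ✓.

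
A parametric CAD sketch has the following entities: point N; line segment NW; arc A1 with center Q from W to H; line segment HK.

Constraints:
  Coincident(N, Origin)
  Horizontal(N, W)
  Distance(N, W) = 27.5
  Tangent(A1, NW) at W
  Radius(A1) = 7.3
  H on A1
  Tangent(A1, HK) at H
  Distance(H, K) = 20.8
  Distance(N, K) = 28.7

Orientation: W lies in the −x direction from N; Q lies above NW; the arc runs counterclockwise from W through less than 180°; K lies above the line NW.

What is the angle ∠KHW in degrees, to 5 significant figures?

143.81°

N is at the origin; N and W share the same y with |NW| = 27.5 and W on the −x side, so W = (-27.500, 0.0000). Tangency of A1 to NW means the radius QW is perpendicular to NW, so Q = W + (0, 7.3) = (-27.500, 7.3000). Since QH ⟂ HK (tangency), |QK| = √(7.3² + 20.8²) = 22.044 regardless of where H sits on A1. So K lies on both circle(N, 28.7) and circle(Q, 22.044); the above-NW intersection is K = (-14.246, 24.914). H is the foot of the tangent from K: H = (-20.542, 5.0903).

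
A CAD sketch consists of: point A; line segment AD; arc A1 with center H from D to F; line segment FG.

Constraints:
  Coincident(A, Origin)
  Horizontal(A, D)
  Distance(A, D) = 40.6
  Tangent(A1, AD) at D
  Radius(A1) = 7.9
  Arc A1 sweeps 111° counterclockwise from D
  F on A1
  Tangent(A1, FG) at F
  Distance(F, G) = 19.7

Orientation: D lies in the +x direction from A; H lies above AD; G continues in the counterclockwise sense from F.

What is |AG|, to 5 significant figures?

50.222

On A1, D sits at bearing -90° from H; a 111° counterclockwise sweep puts F at bearing 21°, so F = H + 7.9·(cos 21°, sin 21°) = (47.975, 10.731). The tangent condition forces HF to be normal to FG, so FG runs along (−sin 21°, cos 21°); with |FG| = 19.7, G = (40.915, 29.123). Then |AG| = |G − A| = 50.222.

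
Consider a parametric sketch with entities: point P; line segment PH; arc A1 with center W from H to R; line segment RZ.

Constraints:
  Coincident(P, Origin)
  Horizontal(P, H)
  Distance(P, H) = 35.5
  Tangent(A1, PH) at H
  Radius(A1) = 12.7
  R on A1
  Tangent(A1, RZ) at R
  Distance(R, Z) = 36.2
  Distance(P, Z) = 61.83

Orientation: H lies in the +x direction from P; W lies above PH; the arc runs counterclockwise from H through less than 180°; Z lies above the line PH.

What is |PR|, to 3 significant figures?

50.4

Checks: |WH| = 12.70 ✓; |WR| = 12.70 ✓; ∠(WR, RZ) = 90.00° ✓; |RZ| = 36.20 ✓; |PZ| = 61.83 ✓.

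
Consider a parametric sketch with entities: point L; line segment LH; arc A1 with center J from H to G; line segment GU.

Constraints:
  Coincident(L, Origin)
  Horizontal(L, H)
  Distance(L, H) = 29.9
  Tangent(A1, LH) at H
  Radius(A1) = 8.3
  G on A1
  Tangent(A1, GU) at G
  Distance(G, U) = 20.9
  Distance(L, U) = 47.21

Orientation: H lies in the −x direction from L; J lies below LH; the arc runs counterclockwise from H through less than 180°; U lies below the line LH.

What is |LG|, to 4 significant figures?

39.20

L is at the origin; L and H share the same y with |LH| = 29.9 and H on the −x side, so H = (-29.90, 0.000). Since A1 is tangent to LH there, JH ⟂ LH, so J = H + (0, -8.3) = (-29.90, -8.300). Since JG ⟂ GU (tangency), |JU| = √(8.3² + 20.9²) = 22.49 regardless of where G sits on A1. So U lies on both circle(L, 47.21) and circle(J, 22.49); the below-LH intersection is U = (-36.66, -29.75). G is the foot of the tangent from U: G = (-38.18, -8.904).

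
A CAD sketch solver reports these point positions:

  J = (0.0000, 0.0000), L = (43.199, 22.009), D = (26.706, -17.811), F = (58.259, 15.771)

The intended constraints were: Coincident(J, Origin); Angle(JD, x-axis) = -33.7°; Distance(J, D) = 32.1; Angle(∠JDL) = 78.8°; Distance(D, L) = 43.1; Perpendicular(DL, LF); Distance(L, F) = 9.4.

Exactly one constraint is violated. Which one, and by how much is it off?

Distance(L, F) = 9.4 — off by 6.90.

J = (0.00, 0.00) ✓; JD at -33.70° ✓; |JD| = 32.10 ✓; ∠JDL = 78.80° ✓; |DL| = 43.10 ✓; ∠(DL, LF) = 90.00° ✓; |LF| = 16.30 ✗.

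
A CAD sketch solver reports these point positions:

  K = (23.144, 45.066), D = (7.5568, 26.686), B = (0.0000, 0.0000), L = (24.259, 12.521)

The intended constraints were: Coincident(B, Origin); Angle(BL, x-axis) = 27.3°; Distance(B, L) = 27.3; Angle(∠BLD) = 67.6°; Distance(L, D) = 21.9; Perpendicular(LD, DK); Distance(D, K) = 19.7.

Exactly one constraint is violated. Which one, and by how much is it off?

Distance(D, K) = 19.7 — off by 4.40.

B = (0.00, 0.00) ✓; BL at 27.30° ✓; |BL| = 27.30 ✓; ∠BLD = 67.60° ✓; |LD| = 21.90 ✓; ∠(LD, DK) = 90.00° ✓; |DK| = 24.10 ✗.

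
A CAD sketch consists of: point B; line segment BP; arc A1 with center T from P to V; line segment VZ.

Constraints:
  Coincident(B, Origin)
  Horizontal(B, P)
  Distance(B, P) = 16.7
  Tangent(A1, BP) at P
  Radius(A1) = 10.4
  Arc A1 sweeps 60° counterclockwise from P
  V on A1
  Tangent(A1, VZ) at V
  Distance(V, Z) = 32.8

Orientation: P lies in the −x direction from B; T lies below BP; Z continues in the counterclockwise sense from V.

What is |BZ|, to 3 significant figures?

53.9

On A1, P sits at bearing 90° from T; a 60° counterclockwise sweep puts V at bearing 150°, so V = T + 10.4·(cos 150°, sin 150°) = (-25.7, -5.20). The tangent condition forces TV to be normal to VZ, so VZ runs along (−sin 150°, cos 150°); with |VZ| = 32.8, Z = (-42.1, -33.6). Then |BZ| = |Z − B| = 53.9.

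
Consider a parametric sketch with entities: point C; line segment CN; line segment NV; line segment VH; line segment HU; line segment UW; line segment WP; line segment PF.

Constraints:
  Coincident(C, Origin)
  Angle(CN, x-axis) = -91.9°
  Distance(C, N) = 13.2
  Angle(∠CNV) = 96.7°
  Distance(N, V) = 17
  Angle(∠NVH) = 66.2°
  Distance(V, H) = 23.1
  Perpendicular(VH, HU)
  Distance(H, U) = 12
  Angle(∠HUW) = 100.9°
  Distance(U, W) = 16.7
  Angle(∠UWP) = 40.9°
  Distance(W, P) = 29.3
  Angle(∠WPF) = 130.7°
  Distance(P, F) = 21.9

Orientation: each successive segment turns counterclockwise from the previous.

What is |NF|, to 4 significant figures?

46.71

C is at the origin; CN runs at -91.9° with length 13.2, so N = (-0.4376, -13.19). ∠CNV = 96.7° gives NV at -8.600° from the x-axis; with |NV| = 17.0, V = (16.37, -15.73). ∠NVH = 66.2° gives VH at 105.2° from the x-axis; with |VH| = 23.1, H = (10.31, 6.557). The perpendicularity gives HU at right angles to VH, so HU runs at -164.8°; with |HU| = 12.0, U = (-1.266, 3.411). ∠HUW = 100.9° gives UW at -85.70° from the x-axis; with |UW| = 16.7, W = (-0.01341, -13.24). ∠UWP = 40.9° gives WP at 53.40° from the x-axis; with |WP| = 29.3, P = (17.46, 10.28). ∠WPF = 130.7° gives PF at 102.7° from the x-axis; with |PF| = 21.9, F = (12.64, 31.64). Then |NF| = |F − N| = 46.71.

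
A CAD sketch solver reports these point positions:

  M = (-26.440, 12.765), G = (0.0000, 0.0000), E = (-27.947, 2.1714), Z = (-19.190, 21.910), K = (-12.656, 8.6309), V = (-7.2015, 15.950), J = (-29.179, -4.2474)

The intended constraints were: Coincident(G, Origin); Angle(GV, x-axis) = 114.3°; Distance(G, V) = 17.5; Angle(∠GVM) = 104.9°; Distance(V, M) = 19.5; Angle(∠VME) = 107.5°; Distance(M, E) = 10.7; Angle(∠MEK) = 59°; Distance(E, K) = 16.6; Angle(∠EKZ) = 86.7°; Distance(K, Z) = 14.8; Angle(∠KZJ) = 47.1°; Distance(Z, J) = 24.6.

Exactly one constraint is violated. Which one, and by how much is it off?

Distance(Z, J) = 24.6 — off by 3.40.

G = (0.00, 0.00) ✓; GV at 114.3° ✓; |GV| = 17.50 ✓; ∠GVM = 104.9° ✓; |VM| = 19.50 ✓; ∠VME = 107.5° ✓; |ME| = 10.70 ✓; ∠MEK = 59.00° ✓; |EK| = 16.60 ✓; ∠EKZ = 86.70° ✓; |KZ| = 14.80 ✓; ∠KZJ = 47.10° ✓; |ZJ| = 28.00 ✗.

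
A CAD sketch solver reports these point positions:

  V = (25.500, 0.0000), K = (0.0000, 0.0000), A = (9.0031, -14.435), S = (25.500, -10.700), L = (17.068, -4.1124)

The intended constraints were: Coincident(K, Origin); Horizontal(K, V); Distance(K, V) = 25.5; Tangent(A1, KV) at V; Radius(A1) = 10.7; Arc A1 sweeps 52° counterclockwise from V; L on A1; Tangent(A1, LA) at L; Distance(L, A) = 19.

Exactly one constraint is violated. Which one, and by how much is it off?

Distance(L, A) = 19 — off by 5.90.

K = (0.00, 0.00) ✓; K.y = 0.00, V.y = 0.00 ✓; |KV| = 25.50 ✓; ∠(SV, VK) = 90.00° ✓; |SV| = 10.70 ✓; bearing(S→L) − bearing(S→V) = 52.00° ✓; |SL| = 10.70 ✓; ∠(SL, LA) = 90.00° ✓; |LA| = 13.10 ✗.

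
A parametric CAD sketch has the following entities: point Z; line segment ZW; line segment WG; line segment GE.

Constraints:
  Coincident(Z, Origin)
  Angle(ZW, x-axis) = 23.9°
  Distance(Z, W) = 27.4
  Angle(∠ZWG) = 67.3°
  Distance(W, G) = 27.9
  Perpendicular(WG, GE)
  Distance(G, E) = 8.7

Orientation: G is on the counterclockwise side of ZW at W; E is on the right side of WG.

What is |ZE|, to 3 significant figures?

38.1

Z is at the origin; ZW runs at 23.9° with length 27.4, so W = 27.4·(cos 23.9°, sin 23.9°) = (25.1, 11.1). ∠ZWG = 67.3°, so WG runs at 23.9° + (180° − 67.3°) = 137° from the x-axis; with |WG| = 27.9, G = W + 27.9·(cos 137°, sin 137°) = (4.78, 30.3). WG ⟂ GE; with |GE| = 8.7 on the right of WG, E = G + 8.7·(0.687, 0.727) = (10.8, 36.6). Then |ZE| = |E − Z| = 38.1.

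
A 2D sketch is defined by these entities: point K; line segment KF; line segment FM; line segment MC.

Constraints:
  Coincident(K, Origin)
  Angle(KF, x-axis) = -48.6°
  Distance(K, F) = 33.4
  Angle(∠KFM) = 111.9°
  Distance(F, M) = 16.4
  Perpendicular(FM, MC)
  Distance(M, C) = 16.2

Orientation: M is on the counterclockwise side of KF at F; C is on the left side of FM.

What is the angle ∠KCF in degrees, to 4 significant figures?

71.78°

K is at the origin; KF runs at -48.6° with length 33.4, so F = 33.4·(cos -48.6°, sin -48.6°) = (22.09, -25.05). ∠KFM = 111.9°, so FM runs at -48.6° + (180° − 111.9°) = 19.50° from the x-axis; with |FM| = 16.4, M = F + 16.4·(cos 19.50°, sin 19.50°) = (37.55, -19.58). FM ⟂ MC; with |MC| = 16.2 on the left of FM, C = M + 16.2·(-0.3338, 0.9426) = (32.14, -4.308). Then cos ∠KCF = CK·CF / (|CK||CF|), giving 71.78°.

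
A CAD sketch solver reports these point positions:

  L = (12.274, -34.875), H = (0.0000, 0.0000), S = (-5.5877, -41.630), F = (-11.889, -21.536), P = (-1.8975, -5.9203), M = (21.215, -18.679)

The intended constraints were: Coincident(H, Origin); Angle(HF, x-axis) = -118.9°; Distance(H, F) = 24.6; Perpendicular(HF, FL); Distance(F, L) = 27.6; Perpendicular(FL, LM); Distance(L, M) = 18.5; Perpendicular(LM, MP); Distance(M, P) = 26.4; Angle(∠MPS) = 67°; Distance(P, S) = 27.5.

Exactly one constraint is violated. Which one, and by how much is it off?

Distance(P, S) = 27.5 — off by 8.40.

H = (0.00, 0.00) ✓; HF at -118.9° ✓; |HF| = 24.60 ✓; ∠(HF, FL) = 90.00° ✓; |FL| = 27.60 ✓; ∠(FL, LM) = 90.00° ✓; |LM| = 18.50 ✓; ∠(LM, MP) = 90.00° ✓; |MP| = 26.40 ✓; ∠MPS = 67.00° ✓; |PS| = 35.90 ✗.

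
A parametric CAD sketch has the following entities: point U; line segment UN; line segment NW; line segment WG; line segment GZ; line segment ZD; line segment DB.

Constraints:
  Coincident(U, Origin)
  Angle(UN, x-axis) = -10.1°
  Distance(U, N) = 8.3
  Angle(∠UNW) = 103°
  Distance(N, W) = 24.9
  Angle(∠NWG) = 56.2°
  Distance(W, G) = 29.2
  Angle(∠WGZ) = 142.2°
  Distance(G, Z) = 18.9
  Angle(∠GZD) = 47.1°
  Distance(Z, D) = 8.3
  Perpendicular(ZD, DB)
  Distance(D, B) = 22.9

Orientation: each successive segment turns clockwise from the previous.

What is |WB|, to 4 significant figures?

33.66

U is at the origin; UN runs at -10.1° with length 8.3, so N = (8.171, -1.456). ∠UNW = 103.0° gives NW at -87.10° from the x-axis; with |NW| = 24.9, W = (9.431, -26.32). ∠NWG = 56.2° gives WG at 149.1° from the x-axis; with |WG| = 29.2, G = (-15.62, -11.33). ∠WGZ = 142.2° gives GZ at 111.3° from the x-axis; with |GZ| = 18.9, Z = (-22.49, 6.281). ∠GZD = 47.1° gives ZD at -21.60° from the x-axis; with |ZD| = 8.3, D = (-14.77, 3.225). The perpendicularity gives DB at right angles to ZD, so DB runs at -111.6°; with |DB| = 22.9, B = (-23.20, -18.07). Then |WB| = |B − W| = 33.66.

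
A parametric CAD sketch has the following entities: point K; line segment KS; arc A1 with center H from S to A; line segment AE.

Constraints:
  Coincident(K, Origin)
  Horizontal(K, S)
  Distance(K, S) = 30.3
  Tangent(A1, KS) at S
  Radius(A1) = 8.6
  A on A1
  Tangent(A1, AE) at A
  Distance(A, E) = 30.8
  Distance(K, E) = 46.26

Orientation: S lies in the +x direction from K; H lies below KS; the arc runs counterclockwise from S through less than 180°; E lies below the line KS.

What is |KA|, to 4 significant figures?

23.54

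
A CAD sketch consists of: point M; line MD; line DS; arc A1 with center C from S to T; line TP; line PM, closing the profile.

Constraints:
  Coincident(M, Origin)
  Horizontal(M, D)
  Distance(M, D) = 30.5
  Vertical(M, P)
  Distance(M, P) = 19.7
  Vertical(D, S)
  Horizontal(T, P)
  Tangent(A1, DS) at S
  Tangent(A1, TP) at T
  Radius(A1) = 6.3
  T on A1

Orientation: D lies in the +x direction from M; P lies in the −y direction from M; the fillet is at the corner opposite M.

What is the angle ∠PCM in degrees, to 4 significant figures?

43.57°

MP is vertical with |MP| = 19.7 and P on the −y side, so P = (0.000, -19.70). The virtual corner opposite M is at (30.50, -19.70). Since A1 is tangent to DS there, CS ⟂ DS and tangency of A1 to TP means the radius CT is perpendicular to TP, with radius 6.3, so the center C sits 6.3 in from both sides at C = (24.20, -13.40). Then cos ∠PCM = CP·CM / (|CP||CM|), giving 43.57°.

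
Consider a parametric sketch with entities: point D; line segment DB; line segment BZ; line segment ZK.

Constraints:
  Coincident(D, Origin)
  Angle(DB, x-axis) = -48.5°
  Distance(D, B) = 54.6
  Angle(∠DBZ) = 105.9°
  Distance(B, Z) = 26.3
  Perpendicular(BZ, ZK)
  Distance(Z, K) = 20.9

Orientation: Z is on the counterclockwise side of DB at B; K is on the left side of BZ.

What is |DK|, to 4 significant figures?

51.98

D is at the origin; DB runs at -48.5° with length 54.6, so B = 54.6·(cos -48.5°, sin -48.5°) = (36.18, -40.89). ∠DBZ = 105.9°, so BZ runs at -48.5° + (180° − 105.9°) = 25.60° from the x-axis; with |BZ| = 26.3, Z = B + 26.3·(cos 25.60°, sin 25.60°) = (59.90, -29.53). BZ ⟂ ZK; with |ZK| = 20.9 on the left of BZ, K = Z + 20.9·(-0.4321, 0.9018) = (50.87, -10.68). Then |DK| = |K − D| = 51.98.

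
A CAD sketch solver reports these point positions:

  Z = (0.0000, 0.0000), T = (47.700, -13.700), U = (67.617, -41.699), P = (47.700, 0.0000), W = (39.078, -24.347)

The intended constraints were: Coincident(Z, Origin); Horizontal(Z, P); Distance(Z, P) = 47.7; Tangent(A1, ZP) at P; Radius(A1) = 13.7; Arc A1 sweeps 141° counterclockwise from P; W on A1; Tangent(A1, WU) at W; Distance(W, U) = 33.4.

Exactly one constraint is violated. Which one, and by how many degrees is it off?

Tangent(A1, WU) at W — off by 7.70°.

Z = (0.00, 0.00) ✓; Z.y = 0.00, P.y = 0.00 ✓; |ZP| = 47.70 ✓; ∠(TP, PZ) = 90.00° ✓; |TP| = 13.70 ✓; bearing(T→W) − bearing(T→P) = 141.0° ✓; |TW| = 13.70 ✓; ∠(TW, WU) = 82.30° ✗; |WU| = 33.40 ✓.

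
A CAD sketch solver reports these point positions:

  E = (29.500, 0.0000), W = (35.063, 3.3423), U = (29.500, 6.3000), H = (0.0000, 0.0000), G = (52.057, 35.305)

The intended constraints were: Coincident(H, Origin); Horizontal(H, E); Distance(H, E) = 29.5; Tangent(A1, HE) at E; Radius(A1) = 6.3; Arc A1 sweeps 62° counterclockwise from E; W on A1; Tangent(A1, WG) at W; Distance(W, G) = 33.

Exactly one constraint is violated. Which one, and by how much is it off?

Distance(W, G) = 33 — off by 3.20.

H = (0.00, 0.00) ✓; H.y = 0.00, E.y = 0.00 ✓; |HE| = 29.50 ✓; ∠(UE, EH) = 90.00° ✓; |UE| = 6.300 ✓; bearing(U→W) − bearing(U→E) = 62.00° ✓; |UW| = 6.300 ✓; ∠(UW, WG) = 90.00° ✓; |WG| = 36.20 ✗.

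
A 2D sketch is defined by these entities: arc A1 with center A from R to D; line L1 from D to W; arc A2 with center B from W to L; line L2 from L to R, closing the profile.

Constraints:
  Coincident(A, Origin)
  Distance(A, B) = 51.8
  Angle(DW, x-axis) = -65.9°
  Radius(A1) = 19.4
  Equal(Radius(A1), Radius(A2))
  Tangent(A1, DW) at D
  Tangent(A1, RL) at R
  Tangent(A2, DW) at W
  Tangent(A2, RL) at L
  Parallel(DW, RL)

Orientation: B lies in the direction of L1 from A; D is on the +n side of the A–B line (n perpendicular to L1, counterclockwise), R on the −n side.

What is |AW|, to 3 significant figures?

55.3

Tangency of A1 to both parallel lines with radius 19.4 puts D and R at A ± 19.4·n: D = (17.7, 7.92), R = (-17.7, -7.92). Equal radii place W and L the same way about B: W = B + 19.4·n = (38.9, -39.4), L = B − 19.4·n = (3.44, -55.2). Then |AW| = |W − A| = 55.3.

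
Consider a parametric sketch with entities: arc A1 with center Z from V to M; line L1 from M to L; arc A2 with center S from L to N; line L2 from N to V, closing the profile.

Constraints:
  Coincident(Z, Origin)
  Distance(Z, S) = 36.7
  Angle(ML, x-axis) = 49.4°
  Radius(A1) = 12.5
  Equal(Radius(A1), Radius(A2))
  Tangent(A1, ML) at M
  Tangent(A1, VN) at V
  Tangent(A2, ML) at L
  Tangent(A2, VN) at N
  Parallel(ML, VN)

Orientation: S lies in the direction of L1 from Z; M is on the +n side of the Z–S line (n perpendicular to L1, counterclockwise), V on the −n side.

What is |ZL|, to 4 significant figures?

38.77

Tangency of A1 to both parallel lines with radius 12.5 puts M and V at Z ± 12.5·n: M = (-9.491, 8.135), V = (9.491, -8.135). Equal radii place L and N the same way about S: L = S + 12.5·n = (14.39, 36.00), N = S − 12.5·n = (33.37, 19.73). Then |ZL| = |L − Z| = 38.77.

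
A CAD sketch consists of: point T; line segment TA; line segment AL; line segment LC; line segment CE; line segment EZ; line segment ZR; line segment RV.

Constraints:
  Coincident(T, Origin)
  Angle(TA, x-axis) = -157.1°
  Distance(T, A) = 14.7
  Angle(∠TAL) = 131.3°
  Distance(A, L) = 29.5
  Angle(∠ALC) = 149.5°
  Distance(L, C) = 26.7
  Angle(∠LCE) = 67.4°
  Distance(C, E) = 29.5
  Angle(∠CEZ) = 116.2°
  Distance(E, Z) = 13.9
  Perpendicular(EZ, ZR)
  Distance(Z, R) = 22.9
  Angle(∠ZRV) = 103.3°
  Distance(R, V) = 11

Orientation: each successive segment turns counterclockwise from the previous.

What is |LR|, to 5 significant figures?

5.2529

T is at the origin; TA runs at -157.1° with length 14.7, so A = (-13.541, -5.7201). ∠TAL = 131.3° gives AL at -108.40° from the x-axis; with |AL| = 29.5, L = (-22.853, -33.712). ∠ALC = 149.5° gives LC at -77.900° from the x-axis; with |LC| = 26.7, C = (-17.256, -59.819). ∠LCE = 67.4° gives CE at 34.700° from the x-axis; with |CE| = 29.5, E = (6.9970, -43.025). ∠CEZ = 116.2° gives EZ at 98.500° from the x-axis; with |EZ| = 13.9, Z = (4.9424, -29.278). EZ is perpendicular to ZR, so ZR runs at -171.50°; with |ZR| = 22.9, R = (-17.706, -32.663). Then |LR| = |R − L| = 5.2529.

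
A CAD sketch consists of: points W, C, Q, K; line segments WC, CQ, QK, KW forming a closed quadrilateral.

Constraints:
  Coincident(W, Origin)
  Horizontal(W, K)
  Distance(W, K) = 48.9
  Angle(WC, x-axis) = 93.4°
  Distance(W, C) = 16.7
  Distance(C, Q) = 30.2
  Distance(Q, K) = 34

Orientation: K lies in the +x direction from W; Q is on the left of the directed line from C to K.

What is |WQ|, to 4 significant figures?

38.23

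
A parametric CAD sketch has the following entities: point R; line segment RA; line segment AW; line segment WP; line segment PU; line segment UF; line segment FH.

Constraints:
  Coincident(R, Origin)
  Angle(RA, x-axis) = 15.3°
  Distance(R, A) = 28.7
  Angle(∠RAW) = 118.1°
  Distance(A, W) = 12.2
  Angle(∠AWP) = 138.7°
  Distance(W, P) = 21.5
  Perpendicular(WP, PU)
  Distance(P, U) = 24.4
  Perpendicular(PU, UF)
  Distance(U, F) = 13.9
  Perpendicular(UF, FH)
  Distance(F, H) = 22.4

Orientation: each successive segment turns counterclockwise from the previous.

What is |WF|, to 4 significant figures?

25.56

R is at the origin; RA runs at 15.3° with length 28.7, so A = (27.68, 7.573). ∠RAW = 118.1° gives AW at 77.20° from the x-axis; with |AW| = 12.2, W = (30.39, 19.47). ∠AWP = 138.7° gives WP at 118.5° from the x-axis; with |WP| = 21.5, P = (20.13, 38.36). WP is perpendicular to PU, so PU runs at -151.5°; with |PU| = 24.4, U = (-1.316, 26.72). PU is perpendicular to UF, so UF runs at -61.50°; with |UF| = 13.9, F = (5.316, 14.51). Then |WF| = |F − W| = 25.56.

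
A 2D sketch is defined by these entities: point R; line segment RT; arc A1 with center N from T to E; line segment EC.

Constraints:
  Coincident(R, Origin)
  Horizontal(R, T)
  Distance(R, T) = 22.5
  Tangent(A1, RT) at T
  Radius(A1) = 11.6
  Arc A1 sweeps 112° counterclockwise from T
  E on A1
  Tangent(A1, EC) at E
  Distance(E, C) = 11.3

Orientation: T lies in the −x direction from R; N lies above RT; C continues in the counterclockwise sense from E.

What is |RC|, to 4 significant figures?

30.88

R is at the origin; R and T share the same y with |RT| = 22.5 and T on the −x side, so T = (-22.50, 0.000). Since A1 is tangent to RT there, NT ⟂ RT, so N = T + (0, 11.6) = (-22.50, 11.60). On A1, T sits at bearing -90° from N; a 112° counterclockwise sweep puts E at bearing 22°, so E = N + 11.6·(cos 22°, sin 22°) = (-11.74, 15.95). The tangent condition forces NE to be normal to EC, so EC runs along (−sin 22°, cos 22°); with |EC| = 11.3, C = (-15.98, 26.42). Then |RC| = |C − R| = 30.88.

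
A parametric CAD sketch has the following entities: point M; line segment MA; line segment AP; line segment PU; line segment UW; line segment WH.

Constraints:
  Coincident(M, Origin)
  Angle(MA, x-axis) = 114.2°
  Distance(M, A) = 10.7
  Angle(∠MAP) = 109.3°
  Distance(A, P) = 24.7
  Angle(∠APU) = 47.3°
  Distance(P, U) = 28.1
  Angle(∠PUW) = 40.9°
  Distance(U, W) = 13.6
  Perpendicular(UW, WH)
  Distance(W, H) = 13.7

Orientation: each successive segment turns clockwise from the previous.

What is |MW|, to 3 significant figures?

10.1

M is at the origin; MA runs at 114.2° with length 10.7, so A = (-4.39, 9.76). ∠MAP = 109.3° gives AP at 43.5° from the x-axis; with |AP| = 24.7, P = (13.5, 26.8). ∠APU = 47.3° gives PU at -89.2° from the x-axis; with |PU| = 28.1, U = (13.9, -1.34). ∠PUW = 40.9° gives UW at 132° from the x-axis; with |UW| = 13.6, W = (4.88, 8.82). Then |MW| = |W − M| = 10.1.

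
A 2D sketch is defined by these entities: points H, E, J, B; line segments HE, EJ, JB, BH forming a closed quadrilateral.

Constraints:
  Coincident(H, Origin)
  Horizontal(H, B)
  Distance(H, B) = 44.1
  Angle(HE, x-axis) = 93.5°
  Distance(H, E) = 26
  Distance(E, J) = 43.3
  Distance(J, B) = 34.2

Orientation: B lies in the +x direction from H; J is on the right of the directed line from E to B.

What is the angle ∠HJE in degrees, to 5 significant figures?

21.918°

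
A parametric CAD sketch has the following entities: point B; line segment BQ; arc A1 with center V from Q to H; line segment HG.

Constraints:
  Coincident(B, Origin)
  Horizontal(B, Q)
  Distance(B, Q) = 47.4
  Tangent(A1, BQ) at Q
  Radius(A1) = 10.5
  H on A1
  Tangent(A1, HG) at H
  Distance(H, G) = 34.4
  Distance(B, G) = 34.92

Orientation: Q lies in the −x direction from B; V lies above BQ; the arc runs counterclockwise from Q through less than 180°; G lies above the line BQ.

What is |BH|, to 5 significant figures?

39.497

Checks: B.y = 0.00, Q.y = 0.00 ✓; |VH| = 10.50 ✓; ∠(VH, HG) = 90.00° ✓; |HG| = 34.40 ✓; |BG| = 34.92 ✓.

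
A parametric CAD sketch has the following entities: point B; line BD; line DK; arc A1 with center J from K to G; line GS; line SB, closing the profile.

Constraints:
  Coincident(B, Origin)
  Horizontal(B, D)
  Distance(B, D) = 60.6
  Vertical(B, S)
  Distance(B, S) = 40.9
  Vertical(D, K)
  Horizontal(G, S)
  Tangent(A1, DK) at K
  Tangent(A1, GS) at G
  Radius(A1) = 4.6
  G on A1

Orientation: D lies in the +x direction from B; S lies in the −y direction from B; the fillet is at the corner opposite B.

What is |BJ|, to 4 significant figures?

66.74

B is at the origin; B and D share the same y with |BD| = 60.6 and D on the +x side, so D = (60.60, 0.000). B and S share the same x with |BS| = 40.9 and S on the −y side, so S = (0.000, -40.90). The virtual corner opposite B is at (60.60, -40.90). Since A1 is tangent to DK there, JK ⟂ DK and A1 meets GS tangentially, so JG is at right angles to GS, with radius 4.6, so the center J sits 4.6 in from both sides at J = (56.00, -36.30). Then |BJ| = |J − B| = 66.74.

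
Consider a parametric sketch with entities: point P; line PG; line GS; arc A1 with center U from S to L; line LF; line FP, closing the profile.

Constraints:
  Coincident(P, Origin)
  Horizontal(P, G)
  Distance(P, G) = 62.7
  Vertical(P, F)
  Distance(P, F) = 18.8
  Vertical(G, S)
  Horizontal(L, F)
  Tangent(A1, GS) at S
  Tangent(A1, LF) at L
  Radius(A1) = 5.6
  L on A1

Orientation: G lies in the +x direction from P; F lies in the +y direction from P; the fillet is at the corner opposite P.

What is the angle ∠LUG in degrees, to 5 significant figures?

157.01°

P is at the origin; PG is horizontal with |PG| = 62.7 and G on the +x side, so G = (62.700, 0.0000). PF is vertical with |PF| = 18.8 and F on the +y side, so F = (0.0000, 18.800). The virtual corner opposite P is at (62.700, 18.800). The tangent condition forces US to be normal to GS and A1 meets LF tangentially, so UL is at right angles to LF, with radius 5.6, so the center U sits 5.6 in from both sides at U = (57.100, 13.200). That places the tangent points at S = (62.700, 13.200) on GS and L = (57.100, 18.800) on LF. Then cos ∠LUG = UL·UG / (|UL||UG|), giving 157.01°.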